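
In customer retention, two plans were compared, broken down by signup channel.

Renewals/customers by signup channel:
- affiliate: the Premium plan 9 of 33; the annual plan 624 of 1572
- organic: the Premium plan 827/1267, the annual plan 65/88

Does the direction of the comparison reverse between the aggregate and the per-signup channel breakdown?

Affiliate: the Premium plan 9/33 = 27.3%, the annual plan 624/1572 = 39.7% → the annual plan
Organic: the Premium plan 827/1267 = 65.3%, the annual plan 65/88 = 73.9% → the annual plan
Overall: the Premium plan 836/1300 = 64.3%, the annual plan 689/1660 = 41.5% → the Premium plan
The annual plan wins each signup group but the Premium plan wins overall — the comparison reverses. The annual plan's customers skew toward affiliate, which has a lower base rate.

Yes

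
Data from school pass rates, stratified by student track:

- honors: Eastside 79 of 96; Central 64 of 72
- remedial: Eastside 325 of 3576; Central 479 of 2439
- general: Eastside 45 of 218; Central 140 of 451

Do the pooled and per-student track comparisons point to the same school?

Honors: Eastside 79/96 = 82.3%, Central 64/72 = 88.9% → Central
Remedial: Eastside 325/3576 = 9.1%, Central 479/2439 = 19.6% → Central
General: Eastside 45/218 = 20.6%, Central 140/451 = 31.0% → Central
Overall: Eastside 449/3890 = 11.5%, Central 683/2962 = 23.1% → Central
Central wins overall and in every student group — no reversal.

Yes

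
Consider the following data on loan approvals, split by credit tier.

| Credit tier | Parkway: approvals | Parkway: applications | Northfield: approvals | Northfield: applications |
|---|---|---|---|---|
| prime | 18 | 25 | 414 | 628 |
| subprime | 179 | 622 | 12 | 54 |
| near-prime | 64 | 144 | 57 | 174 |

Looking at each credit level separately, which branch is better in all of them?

Prime: Parkway 18/25 = 72.0%, Northfield 414/628 = 65.9% → Parkway
Subprime: Parkway 179/622 = 28.8%, Northfield 12/54 = 22.2% → Parkway
Near-prime: Parkway 64/144 = 44.4%, Northfield 57/174 = 32.8% → Parkway
Parkway has the higher rate in all 3 groups.

Parkway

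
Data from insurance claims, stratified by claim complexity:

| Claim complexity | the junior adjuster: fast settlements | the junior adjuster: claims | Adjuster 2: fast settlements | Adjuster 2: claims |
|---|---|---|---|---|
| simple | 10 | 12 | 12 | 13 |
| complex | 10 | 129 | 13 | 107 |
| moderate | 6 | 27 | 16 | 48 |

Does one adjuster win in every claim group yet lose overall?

No

Simple: the junior adjuster 10/12 = 83.3%, Adjuster 2 12/13 = 92.3% → Adjuster 2
Complex: the junior adjuster 10/129 = 7.8%, Adjuster 2 13/107 = 12.1% → Adjuster 2
Moderate: the junior adjuster 6/27 = 22.2%, Adjuster 2 16/48 = 33.3% → Adjuster 2
Overall: the junior adjuster 26/168 = 15.5%, Adjuster 2 41/168 = 24.4% → Adjuster 2
Adjuster 2 wins overall and in every claim group — no reversal.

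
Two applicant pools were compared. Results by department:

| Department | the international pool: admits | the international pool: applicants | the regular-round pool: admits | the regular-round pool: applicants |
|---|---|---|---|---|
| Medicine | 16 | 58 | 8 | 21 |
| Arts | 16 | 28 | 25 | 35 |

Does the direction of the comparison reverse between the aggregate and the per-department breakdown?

No

Medicine: the international pool 16/58 = 27.6%, the regular-round pool 8/21 = 38.1% → the regular-round pool
Arts: the international pool 16/28 = 57.1%, the regular-round pool 25/35 = 71.4% → the regular-round pool
Overall: the international pool 32/86 = 37.2%, the regular-round pool 33/56 = 58.9% → the regular-round pool
The regular-round pool wins overall and in every department group — no reversal.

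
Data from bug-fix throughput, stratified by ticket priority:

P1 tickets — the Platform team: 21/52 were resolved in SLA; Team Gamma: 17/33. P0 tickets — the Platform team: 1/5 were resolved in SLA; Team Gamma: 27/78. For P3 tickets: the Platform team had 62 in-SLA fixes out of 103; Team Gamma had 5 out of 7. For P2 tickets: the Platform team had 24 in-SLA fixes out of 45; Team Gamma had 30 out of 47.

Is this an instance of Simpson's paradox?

Yes

P1: the Platform team 21/52 = 40.4%, Team Gamma 17/33 = 51.5% → Team Gamma
P0: the Platform team 1/5 = 20.0%, Team Gamma 27/78 = 34.6% → Team Gamma
P3: the Platform team 62/103 = 60.2%, Team Gamma 5/7 = 71.4% → Team Gamma
P2: the Platform team 24/45 = 53.3%, Team Gamma 30/47 = 63.8% → Team Gamma
Overall: the Platform team 108/205 = 52.7%, Team Gamma 79/165 = 47.9% → the Platform team
Team Gamma wins each ticket group but the Platform team wins overall — the comparison reverses. Team Gamma's tickets skew toward P0, which has a lower base rate.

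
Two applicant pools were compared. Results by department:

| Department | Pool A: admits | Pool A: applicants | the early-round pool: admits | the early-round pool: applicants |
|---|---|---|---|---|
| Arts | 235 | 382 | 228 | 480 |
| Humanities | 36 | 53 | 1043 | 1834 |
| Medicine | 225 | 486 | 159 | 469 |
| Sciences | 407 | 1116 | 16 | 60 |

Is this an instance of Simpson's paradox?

Arts: Pool A 235/382 = 61.5%, the early-round pool 228/480 = 47.5% → Pool A
Humanities: Pool A 36/53 = 67.9%, the early-round pool 1043/1834 = 56.9% → Pool A
Medicine: Pool A 225/486 = 46.3%, the early-round pool 159/469 = 33.9% → Pool A
Sciences: Pool A 407/1116 = 36.5%, the early-round pool 16/60 = 26.7% → Pool A
Overall: Pool A 903/2037 = 44.3%, the early-round pool 1446/2843 = 50.9% → the early-round pool
Pool A wins each department group but the early-round pool wins overall — the comparison reverses. Pool A's applicants skew toward Sciences, which has a lower base rate.

Yes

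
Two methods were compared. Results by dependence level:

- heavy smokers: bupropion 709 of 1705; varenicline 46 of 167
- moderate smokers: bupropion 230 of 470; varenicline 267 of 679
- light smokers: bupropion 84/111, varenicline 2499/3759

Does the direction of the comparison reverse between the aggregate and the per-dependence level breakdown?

Yes

Heavy smokers: bupropion 709/1705 = 41.6%, varenicline 46/167 = 27.5% → bupropion
Moderate smokers: bupropion 230/470 = 48.9%, varenicline 267/679 = 39.3% → bupropion
Light smokers: bupropion 84/111 = 75.7%, varenicline 2499/3759 = 66.5% → bupropion
Overall: bupropion 1023/2286 = 44.8%, varenicline 2812/4605 = 61.1% → varenicline
Bupropion wins each dependence group but varenicline wins overall — the comparison reverses. Bupropion's participants skew toward heavy smokers, which has a lower base rate.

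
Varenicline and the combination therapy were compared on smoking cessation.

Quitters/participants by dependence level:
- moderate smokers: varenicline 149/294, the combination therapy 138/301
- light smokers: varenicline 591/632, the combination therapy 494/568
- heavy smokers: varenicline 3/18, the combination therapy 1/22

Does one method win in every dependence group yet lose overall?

Moderate smokers: varenicline 149/294 = 50.7%, the combination therapy 138/301 = 45.8% → varenicline
Light smokers: varenicline 591/632 = 93.5%, the combination therapy 494/568 = 87.0% → varenicline
Heavy smokers: varenicline 3/18 = 16.7%, the combination therapy 1/22 = 4.5% → varenicline
Overall: varenicline 743/944 = 78.7%, the combination therapy 633/891 = 71.0% → varenicline
Varenicline wins overall and in every dependence group — no reversal.

No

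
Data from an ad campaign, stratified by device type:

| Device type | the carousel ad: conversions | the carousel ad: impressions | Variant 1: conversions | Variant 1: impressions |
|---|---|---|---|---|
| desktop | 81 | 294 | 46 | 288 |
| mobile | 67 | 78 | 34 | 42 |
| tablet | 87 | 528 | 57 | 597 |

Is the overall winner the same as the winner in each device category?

Desktop: the carousel ad 81/294 = 27.6%, Variant 1 46/288 = 16.0% → the carousel ad
Mobile: the carousel ad 67/78 = 85.9%, Variant 1 34/42 = 81.0% → the carousel ad
Tablet: the carousel ad 87/528 = 16.5%, Variant 1 57/597 = 9.5% → the carousel ad
Overall: the carousel ad 235/900 = 26.1%, Variant 1 137/927 = 14.8% → the carousel ad
The carousel ad wins overall and in every device group — no reversal.

Yes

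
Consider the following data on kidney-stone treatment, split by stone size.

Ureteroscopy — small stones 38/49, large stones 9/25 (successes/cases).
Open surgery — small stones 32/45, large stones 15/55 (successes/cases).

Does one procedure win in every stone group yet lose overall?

No

Small stones: ureteroscopy 38/49 = 77.6%, open surgery 32/45 = 71.1% → ureteroscopy
Large stones: ureteroscopy 9/25 = 36.0%, open surgery 15/55 = 27.3% → ureteroscopy
Overall: ureteroscopy 47/74 = 63.5%, open surgery 47/100 = 47.0% → ureteroscopy
Ureteroscopy wins overall and in every stone group — no reversal.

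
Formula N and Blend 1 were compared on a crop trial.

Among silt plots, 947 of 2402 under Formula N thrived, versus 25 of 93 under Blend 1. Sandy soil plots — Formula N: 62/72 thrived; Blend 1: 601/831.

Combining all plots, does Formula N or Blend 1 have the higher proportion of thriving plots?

Blend 1

Silt: Formula N 947/2402 = 39.4%, Blend 1 25/93 = 26.9% → Formula N
Sandy soil: Formula N 62/72 = 86.1%, Blend 1 601/831 = 72.3% → Formula N
Overall: Formula N 1009/2474 = 40.8%, Blend 1 626/924 = 67.7% → Blend 1
(Formula N wins every soil group but Blend 1 wins overall — Formula N's plots skew toward the low-rate silt group.)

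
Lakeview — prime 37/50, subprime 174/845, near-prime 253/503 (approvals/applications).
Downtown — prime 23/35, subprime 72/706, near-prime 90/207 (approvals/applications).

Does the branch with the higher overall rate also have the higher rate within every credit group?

Prime: Lakeview 37/50 = 74.0%, Downtown 23/35 = 65.7% → Lakeview
Subprime: Lakeview 174/845 = 20.6%, Downtown 72/706 = 10.2% → Lakeview
Near-prime: Lakeview 253/503 = 50.3%, Downtown 90/207 = 43.5% → Lakeview
Overall: Lakeview 464/1398 = 33.2%, Downtown 185/948 = 19.5% → Lakeview
Lakeview wins overall and in every credit group — no reversal.

Yes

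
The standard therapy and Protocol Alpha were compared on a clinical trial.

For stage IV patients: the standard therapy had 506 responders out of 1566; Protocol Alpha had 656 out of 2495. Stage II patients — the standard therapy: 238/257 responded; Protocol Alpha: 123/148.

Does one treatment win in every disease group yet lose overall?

Stage IV: the standard therapy 506/1566 = 32.3%, Protocol Alpha 656/2495 = 26.3% → the standard therapy
Stage II: the standard therapy 238/257 = 92.6%, Protocol Alpha 123/148 = 83.1% → the standard therapy
Overall: the standard therapy 744/1823 = 40.8%, Protocol Alpha 779/2643 = 29.5% → the standard therapy
The standard therapy wins overall and in every disease group — no reversal.

No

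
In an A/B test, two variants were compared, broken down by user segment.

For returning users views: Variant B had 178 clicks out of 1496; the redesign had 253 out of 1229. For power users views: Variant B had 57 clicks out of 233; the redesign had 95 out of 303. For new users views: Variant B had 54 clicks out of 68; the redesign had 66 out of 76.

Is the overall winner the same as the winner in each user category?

Returning users: Variant B 178/1496 = 11.9%, the redesign 253/1229 = 20.6% → the redesign
Power users: Variant B 57/233 = 24.5%, the redesign 95/303 = 31.4% → the redesign
New users: Variant B 54/68 = 79.4%, the redesign 66/76 = 86.8% → the redesign
Overall: Variant B 289/1797 = 16.1%, the redesign 414/1608 = 25.7% → the redesign
The redesign wins overall and in every user group — no reversal.

Yes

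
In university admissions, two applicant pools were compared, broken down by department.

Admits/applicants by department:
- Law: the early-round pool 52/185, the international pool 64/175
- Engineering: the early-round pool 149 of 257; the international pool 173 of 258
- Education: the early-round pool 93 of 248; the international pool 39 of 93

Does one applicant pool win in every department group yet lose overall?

Law: the early-round pool 52/185 = 28.1%, the international pool 64/175 = 36.6% → the international pool
Engineering: the early-round pool 149/257 = 58.0%, the international pool 173/258 = 67.1% → the international pool
Education: the early-round pool 93/248 = 37.5%, the international pool 39/93 = 41.9% → the international pool
Overall: the early-round pool 294/690 = 42.6%, the international pool 276/526 = 52.5% → the international pool
The international pool wins overall and in every department group — no reversal.

No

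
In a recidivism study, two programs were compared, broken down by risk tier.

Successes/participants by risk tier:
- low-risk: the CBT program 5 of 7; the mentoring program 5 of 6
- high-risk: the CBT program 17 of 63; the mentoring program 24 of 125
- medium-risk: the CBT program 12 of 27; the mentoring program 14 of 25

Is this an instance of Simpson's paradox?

Low-risk: the CBT program 5/7 = 71.4%, the mentoring program 5/6 = 83.3% → the mentoring program
High-risk: the CBT program 17/63 = 27.0%, the mentoring program 24/125 = 19.2% → the CBT program
Medium-risk: the CBT program 12/27 = 44.4%, the mentoring program 14/25 = 56.0% → the mentoring program
Overall: the CBT program 34/97 = 35.1%, the mentoring program 43/156 = 27.6% → the CBT program
Neither sweeps: the CBT program wins 1 of 3 groups, the mentoring program wins 2. The CBT program wins overall but not every group — no Simpson reversal.

No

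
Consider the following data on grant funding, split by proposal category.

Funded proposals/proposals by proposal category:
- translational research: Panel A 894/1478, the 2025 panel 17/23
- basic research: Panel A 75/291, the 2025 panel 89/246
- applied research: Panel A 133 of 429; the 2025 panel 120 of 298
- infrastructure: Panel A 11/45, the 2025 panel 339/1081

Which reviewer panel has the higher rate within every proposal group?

Translational research: Panel A 894/1478 = 60.5%, the 2025 panel 17/23 = 73.9% → the 2025 panel
Basic research: Panel A 75/291 = 25.8%, the 2025 panel 89/246 = 36.2% → the 2025 panel
Applied research: Panel A 133/429 = 31.0%, the 2025 panel 120/298 = 40.3% → the 2025 panel
Infrastructure: Panel A 11/45 = 24.4%, the 2025 panel 339/1081 = 31.4% → the 2025 panel
The 2025 panel has the higher rate in all 4 groups.

the 2025 panel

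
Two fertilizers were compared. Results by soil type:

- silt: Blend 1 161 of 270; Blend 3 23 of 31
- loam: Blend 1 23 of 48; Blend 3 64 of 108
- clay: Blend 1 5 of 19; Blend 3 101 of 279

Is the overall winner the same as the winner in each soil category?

No

Silt: Blend 1 161/270 = 59.6%, Blend 3 23/31 = 74.2% → Blend 3
Loam: Blend 1 23/48 = 47.9%, Blend 3 64/108 = 59.3% → Blend 3
Clay: Blend 1 5/19 = 26.3%, Blend 3 101/279 = 36.2% → Blend 3
Overall: Blend 1 189/337 = 56.1%, Blend 3 188/418 = 45.0% → Blend 1
Blend 3 wins each soil group but Blend 1 wins overall — the comparison reverses. Blend 3's plots skew toward clay, which has a lower base rate.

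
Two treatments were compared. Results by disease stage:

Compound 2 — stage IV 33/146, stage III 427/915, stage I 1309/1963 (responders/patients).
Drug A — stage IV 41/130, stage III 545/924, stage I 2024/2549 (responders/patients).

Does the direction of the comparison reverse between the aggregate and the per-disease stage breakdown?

No

Stage IV: Compound 2 33/146 = 22.6%, Drug A 41/130 = 31.5% → Drug A
Stage III: Compound 2 427/915 = 46.7%, Drug A 545/924 = 59.0% → Drug A
Stage I: Compound 2 1309/1963 = 66.7%, Drug A 2024/2549 = 79.4% → Drug A
Overall: Compound 2 1769/3024 = 58.5%, Drug A 2610/3603 = 72.4% → Drug A
Drug A wins overall and in every disease group — no reversal.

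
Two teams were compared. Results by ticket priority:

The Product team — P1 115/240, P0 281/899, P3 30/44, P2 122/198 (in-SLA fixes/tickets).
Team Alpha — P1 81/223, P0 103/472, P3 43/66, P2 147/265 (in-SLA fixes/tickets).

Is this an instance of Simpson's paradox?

P1: the Product team 115/240 = 47.9%, Team Alpha 81/223 = 36.3% → the Product team
P0: the Product team 281/899 = 31.3%, Team Alpha 103/472 = 21.8% → the Product team
P3: the Product team 30/44 = 68.2%, Team Alpha 43/66 = 65.2% → the Product team
P2: the Product team 122/198 = 61.6%, Team Alpha 147/265 = 55.5% → the Product team
Overall: the Product team 548/1381 = 39.7%, Team Alpha 374/1026 = 36.5% → the Product team
The Product team wins overall and in every ticket group — no reversal.

No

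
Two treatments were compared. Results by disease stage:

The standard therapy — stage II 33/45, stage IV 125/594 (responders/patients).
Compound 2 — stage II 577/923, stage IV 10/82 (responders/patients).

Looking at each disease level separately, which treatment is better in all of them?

the standard therapy

Stage II: the standard therapy 33/45 = 73.3%, Compound 2 577/923 = 62.5% → the standard therapy
Stage IV: the standard therapy 125/594 = 21.0%, Compound 2 10/82 = 12.2% → the standard therapy
The standard therapy has the higher rate in both groups.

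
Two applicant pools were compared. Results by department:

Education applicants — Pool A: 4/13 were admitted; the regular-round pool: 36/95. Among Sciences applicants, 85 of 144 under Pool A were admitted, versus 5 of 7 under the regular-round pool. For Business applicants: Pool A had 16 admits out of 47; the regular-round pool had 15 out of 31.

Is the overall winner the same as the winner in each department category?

Education: Pool A 4/13 = 30.8%, the regular-round pool 36/95 = 37.9% → the regular-round pool
Sciences: Pool A 85/144 = 59.0%, the regular-round pool 5/7 = 71.4% → the regular-round pool
Business: Pool A 16/47 = 34.0%, the regular-round pool 15/31 = 48.4% → the regular-round pool
Overall: Pool A 105/204 = 51.5%, the regular-round pool 56/133 = 42.1% → Pool A
The regular-round pool wins each department group but Pool A wins overall — the comparison reverses. The regular-round pool's applicants skew toward Education, which has a lower base rate.

No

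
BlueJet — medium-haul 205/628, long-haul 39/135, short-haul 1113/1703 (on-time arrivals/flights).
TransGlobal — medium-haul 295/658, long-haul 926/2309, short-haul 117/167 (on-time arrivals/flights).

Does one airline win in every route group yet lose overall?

Yes

Medium-haul: BlueJet 205/628 = 32.6%, TransGlobal 295/658 = 44.8% → TransGlobal
Long-haul: BlueJet 39/135 = 28.9%, TransGlobal 926/2309 = 40.1% → TransGlobal
Short-haul: BlueJet 1113/1703 = 65.4%, TransGlobal 117/167 = 70.1% → TransGlobal
Overall: BlueJet 1357/2466 = 55.0%, TransGlobal 1338/3134 = 42.7% → BlueJet
TransGlobal wins each route group but BlueJet wins overall — the comparison reverses. TransGlobal's flights skew toward long-haul, which has a lower base rate.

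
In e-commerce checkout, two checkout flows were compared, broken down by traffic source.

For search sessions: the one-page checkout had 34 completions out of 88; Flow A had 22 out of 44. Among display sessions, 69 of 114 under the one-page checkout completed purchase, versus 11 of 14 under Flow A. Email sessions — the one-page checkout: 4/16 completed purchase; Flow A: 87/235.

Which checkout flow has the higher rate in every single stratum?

Search: the one-page checkout 34/88 = 38.6%, Flow A 22/44 = 50.0% → Flow A
Display: the one-page checkout 69/114 = 60.5%, Flow A 11/14 = 78.6% → Flow A
Email: the one-page checkout 4/16 = 25.0%, Flow A 87/235 = 37.0% → Flow A
Flow A has the higher rate in all 3 groups.

Flow A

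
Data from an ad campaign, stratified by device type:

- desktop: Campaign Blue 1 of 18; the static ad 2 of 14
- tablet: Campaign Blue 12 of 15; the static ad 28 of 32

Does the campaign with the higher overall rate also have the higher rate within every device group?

Desktop: Campaign Blue 1/18 = 5.6%, the static ad 2/14 = 14.3% → the static ad
Tablet: Campaign Blue 12/15 = 80.0%, the static ad 28/32 = 87.5% → the static ad
Overall: Campaign Blue 13/33 = 39.4%, the static ad 30/46 = 65.2% → the static ad
The static ad wins overall and in every device group — no reversal.

Yes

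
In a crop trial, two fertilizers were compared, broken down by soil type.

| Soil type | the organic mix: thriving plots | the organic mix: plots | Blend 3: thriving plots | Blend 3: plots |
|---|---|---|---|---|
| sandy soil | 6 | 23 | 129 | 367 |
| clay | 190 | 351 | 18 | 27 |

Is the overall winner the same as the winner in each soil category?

No

Sandy soil: the organic mix 6/23 = 26.1%, Blend 3 129/367 = 35.1% → Blend 3
Clay: the organic mix 190/351 = 54.1%, Blend 3 18/27 = 66.7% → Blend 3
Overall: the organic mix 196/374 = 52.4%, Blend 3 147/394 = 37.3% → the organic mix
Blend 3 wins each soil group but the organic mix wins overall — the comparison reverses. Blend 3's plots skew toward sandy soil, which has a lower base rate.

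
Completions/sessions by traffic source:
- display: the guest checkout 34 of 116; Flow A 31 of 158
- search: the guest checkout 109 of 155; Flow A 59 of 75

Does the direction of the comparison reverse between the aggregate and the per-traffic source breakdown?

No

Display: the guest checkout 34/116 = 29.3%, Flow A 31/158 = 19.6% → the guest checkout
Search: the guest checkout 109/155 = 70.3%, Flow A 59/75 = 78.7% → Flow A
Overall: the guest checkout 143/271 = 52.8%, Flow A 90/233 = 38.6% → the guest checkout
Neither sweeps: the guest checkout wins 1 of 2 groups, Flow A wins 1. The guest checkout wins overall but not every group — no Simpson reversal.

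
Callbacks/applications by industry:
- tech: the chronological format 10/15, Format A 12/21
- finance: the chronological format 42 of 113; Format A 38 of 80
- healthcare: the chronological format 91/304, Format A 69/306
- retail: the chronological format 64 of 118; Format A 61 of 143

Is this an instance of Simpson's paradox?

Tech: the chronological format 10/15 = 66.7%, Format A 12/21 = 57.1% → the chronological format
Finance: the chronological format 42/113 = 37.2%, Format A 38/80 = 47.5% → Format A
Healthcare: the chronological format 91/304 = 29.9%, Format A 69/306 = 22.5% → the chronological format
Retail: the chronological format 64/118 = 54.2%, Format A 61/143 = 42.7% → the chronological format
Overall: the chronological format 207/550 = 37.6%, Format A 180/550 = 32.7% → the chronological format
Neither sweeps: the chronological format wins 3 of 4 groups, Format A wins 1. The chronological format wins overall but not every group — no Simpson reversal.

No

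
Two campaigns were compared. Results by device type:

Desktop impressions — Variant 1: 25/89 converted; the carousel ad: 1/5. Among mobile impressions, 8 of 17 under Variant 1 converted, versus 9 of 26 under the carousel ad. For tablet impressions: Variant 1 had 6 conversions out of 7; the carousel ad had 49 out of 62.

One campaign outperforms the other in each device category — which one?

Variant 1

Desktop: Variant 1 25/89 = 28.1%, the carousel ad 1/5 = 20.0% → Variant 1
Mobile: Variant 1 8/17 = 47.1%, the carousel ad 9/26 = 34.6% → Variant 1
Tablet: Variant 1 6/7 = 85.7%, the carousel ad 49/62 = 79.0% → Variant 1
Variant 1 has the higher rate in all 3 groups.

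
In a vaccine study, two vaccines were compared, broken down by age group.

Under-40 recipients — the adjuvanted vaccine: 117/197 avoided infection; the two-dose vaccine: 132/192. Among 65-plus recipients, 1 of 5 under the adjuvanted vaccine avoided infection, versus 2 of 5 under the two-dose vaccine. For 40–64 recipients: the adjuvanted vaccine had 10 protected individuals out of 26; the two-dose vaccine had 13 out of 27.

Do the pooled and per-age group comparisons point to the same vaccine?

Yes

Under-40: the adjuvanted vaccine 117/197 = 59.4%, the two-dose vaccine 132/192 = 68.8% → the two-dose vaccine
65-plus: the adjuvanted vaccine 1/5 = 20.0%, the two-dose vaccine 2/5 = 40.0% → the two-dose vaccine
40–64: the adjuvanted vaccine 10/26 = 38.5%, the two-dose vaccine 13/27 = 48.1% → the two-dose vaccine
Overall: the adjuvanted vaccine 128/228 = 56.1%, the two-dose vaccine 147/224 = 65.6% → the two-dose vaccine
The two-dose vaccine wins overall and in every age group — no reversal.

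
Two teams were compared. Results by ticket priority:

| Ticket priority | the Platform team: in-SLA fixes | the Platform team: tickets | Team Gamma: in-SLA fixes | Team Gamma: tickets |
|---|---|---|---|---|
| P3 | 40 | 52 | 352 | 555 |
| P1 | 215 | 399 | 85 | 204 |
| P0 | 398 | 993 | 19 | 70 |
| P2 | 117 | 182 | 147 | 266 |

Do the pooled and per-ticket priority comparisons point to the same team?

P3: the Platform team 40/52 = 76.9%, Team Gamma 352/555 = 63.4% → the Platform team
P1: the Platform team 215/399 = 53.9%, Team Gamma 85/204 = 41.7% → the Platform team
P0: the Platform team 398/993 = 40.1%, Team Gamma 19/70 = 27.1% → the Platform team
P2: the Platform team 117/182 = 64.3%, Team Gamma 147/266 = 55.3% → the Platform team
Overall: the Platform team 770/1626 = 47.4%, Team Gamma 603/1095 = 55.1% → Team Gamma
The Platform team wins each ticket group but Team Gamma wins overall — the comparison reverses. The Platform team's tickets skew toward P0, which has a lower base rate.

No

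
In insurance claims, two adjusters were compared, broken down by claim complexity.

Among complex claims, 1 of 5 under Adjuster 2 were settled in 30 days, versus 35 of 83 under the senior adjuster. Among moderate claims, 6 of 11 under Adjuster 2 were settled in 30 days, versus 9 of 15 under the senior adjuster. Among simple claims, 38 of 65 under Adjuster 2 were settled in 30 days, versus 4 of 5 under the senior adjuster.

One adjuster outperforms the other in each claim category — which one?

Complex: Adjuster 2 1/5 = 20.0%, the senior adjuster 35/83 = 42.2% → the senior adjuster
Moderate: Adjuster 2 6/11 = 54.5%, the senior adjuster 9/15 = 60.0% → the senior adjuster
Simple: Adjuster 2 38/65 = 58.5%, the senior adjuster 4/5 = 80.0% → the senior adjuster
The senior adjuster has the higher rate in all 3 groups.

the senior adjuster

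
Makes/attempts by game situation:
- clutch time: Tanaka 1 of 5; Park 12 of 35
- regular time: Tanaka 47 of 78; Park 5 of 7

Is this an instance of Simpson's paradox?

Yes

Clutch time: Tanaka 1/5 = 20.0%, Park 12/35 = 34.3% → Park
Regular time: Tanaka 47/78 = 60.3%, Park 5/7 = 71.4% → Park
Overall: Tanaka 48/83 = 57.8%, Park 17/42 = 40.5% → Tanaka
Park wins each game group but Tanaka wins overall — the comparison reverses. Park's attempts skew toward clutch time, which has a lower base rate.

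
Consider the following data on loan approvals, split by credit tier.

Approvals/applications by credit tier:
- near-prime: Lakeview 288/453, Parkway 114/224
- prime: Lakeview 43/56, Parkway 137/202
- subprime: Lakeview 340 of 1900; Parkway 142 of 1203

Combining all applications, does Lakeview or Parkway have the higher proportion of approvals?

Lakeview

Near-prime: Lakeview 288/453 = 63.6%, Parkway 114/224 = 50.9% → Lakeview
Prime: Lakeview 43/56 = 76.8%, Parkway 137/202 = 67.8% → Lakeview
Subprime: Lakeview 340/1900 = 17.9%, Parkway 142/1203 = 11.8% → Lakeview
Overall: Lakeview 671/2409 = 27.9%, Parkway 393/1629 = 24.1% → Lakeview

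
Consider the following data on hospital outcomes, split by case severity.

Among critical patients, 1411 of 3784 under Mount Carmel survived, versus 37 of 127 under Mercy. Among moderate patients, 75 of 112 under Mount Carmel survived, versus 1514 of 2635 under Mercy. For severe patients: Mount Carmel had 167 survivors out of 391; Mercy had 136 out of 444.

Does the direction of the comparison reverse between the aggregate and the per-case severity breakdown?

Critical: Mount Carmel 1411/3784 = 37.3%, Mercy 37/127 = 29.1% → Mount Carmel
Moderate: Mount Carmel 75/112 = 67.0%, Mercy 1514/2635 = 57.5% → Mount Carmel
Severe: Mount Carmel 167/391 = 42.7%, Mercy 136/444 = 30.6% → Mount Carmel
Overall: Mount Carmel 1653/4287 = 38.6%, Mercy 1687/3206 = 52.6% → Mercy
Mount Carmel wins each case group but Mercy wins overall — the comparison reverses. Mount Carmel's patients skew toward critical, which has a lower base rate.

Yes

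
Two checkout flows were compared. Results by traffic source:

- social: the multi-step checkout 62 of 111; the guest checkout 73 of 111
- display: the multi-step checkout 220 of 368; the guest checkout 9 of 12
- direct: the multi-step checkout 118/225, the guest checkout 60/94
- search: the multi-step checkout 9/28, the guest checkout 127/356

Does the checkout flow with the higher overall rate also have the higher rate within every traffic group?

Social: the multi-step checkout 62/111 = 55.9%, the guest checkout 73/111 = 65.8% → the guest checkout
Display: the multi-step checkout 220/368 = 59.8%, the guest checkout 9/12 = 75.0% → the guest checkout
Direct: the multi-step checkout 118/225 = 52.4%, the guest checkout 60/94 = 63.8% → the guest checkout
Search: the multi-step checkout 9/28 = 32.1%, the guest checkout 127/356 = 35.7% → the guest checkout
Overall: the multi-step checkout 409/732 = 55.9%, the guest checkout 269/573 = 46.9% → the multi-step checkout
The guest checkout wins each traffic group but the multi-step checkout wins overall — the comparison reverses. The guest checkout's sessions skew toward search, which has a lower base rate.

No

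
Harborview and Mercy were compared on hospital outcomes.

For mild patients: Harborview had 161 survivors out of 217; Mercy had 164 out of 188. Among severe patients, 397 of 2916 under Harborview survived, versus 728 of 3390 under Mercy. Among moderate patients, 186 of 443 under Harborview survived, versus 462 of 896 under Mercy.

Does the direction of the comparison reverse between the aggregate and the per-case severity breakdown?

Mild: Harborview 161/217 = 74.2%, Mercy 164/188 = 87.2% → Mercy
Severe: Harborview 397/2916 = 13.6%, Mercy 728/3390 = 21.5% → Mercy
Moderate: Harborview 186/443 = 42.0%, Mercy 462/896 = 51.6% → Mercy
Overall: Harborview 744/3576 = 20.8%, Mercy 1354/4474 = 30.3% → Mercy
Mercy wins overall and in every case group — no reversal.

No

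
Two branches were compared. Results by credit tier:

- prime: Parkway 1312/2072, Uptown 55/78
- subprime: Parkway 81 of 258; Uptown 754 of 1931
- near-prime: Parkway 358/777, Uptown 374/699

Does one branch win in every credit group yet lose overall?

Yes

Prime: Parkway 1312/2072 = 63.3%, Uptown 55/78 = 70.5% → Uptown
Subprime: Parkway 81/258 = 31.4%, Uptown 754/1931 = 39.0% → Uptown
Near-prime: Parkway 358/777 = 46.1%, Uptown 374/699 = 53.5% → Uptown
Overall: Parkway 1751/3107 = 56.4%, Uptown 1183/2708 = 43.7% → Parkway
Uptown wins each credit group but Parkway wins overall — the comparison reverses. Uptown's applications skew toward subprime, which has a lower base rate.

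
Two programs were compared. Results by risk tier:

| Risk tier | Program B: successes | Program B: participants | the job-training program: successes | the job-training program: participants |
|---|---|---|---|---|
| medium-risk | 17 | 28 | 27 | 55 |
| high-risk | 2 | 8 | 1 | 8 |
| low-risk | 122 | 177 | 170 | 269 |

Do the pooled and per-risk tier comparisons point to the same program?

Medium-risk: Program B 17/28 = 60.7%, the job-training program 27/55 = 49.1% → Program B
High-risk: Program B 2/8 = 25.0%, the job-training program 1/8 = 12.5% → Program B
Low-risk: Program B 122/177 = 68.9%, the job-training program 170/269 = 63.2% → Program B
Overall: Program B 141/213 = 66.2%, the job-training program 198/332 = 59.6% → Program B
Program B wins overall and in every risk group — no reversal.

Yes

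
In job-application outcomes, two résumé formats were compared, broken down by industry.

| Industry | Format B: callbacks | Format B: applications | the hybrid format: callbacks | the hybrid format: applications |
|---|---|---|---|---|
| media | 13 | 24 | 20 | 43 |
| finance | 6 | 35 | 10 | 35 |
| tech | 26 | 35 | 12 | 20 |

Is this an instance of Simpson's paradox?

Media: Format B 13/24 = 54.2%, the hybrid format 20/43 = 46.5% → Format B
Finance: Format B 6/35 = 17.1%, the hybrid format 10/35 = 28.6% → the hybrid format
Tech: Format B 26/35 = 74.3%, the hybrid format 12/20 = 60.0% → Format B
Overall: Format B 45/94 = 47.9%, the hybrid format 42/98 = 42.9% → Format B
Neither sweeps: Format B wins 2 of 3 groups, the hybrid format wins 1. Format B wins overall but not every group — no Simpson reversal.

No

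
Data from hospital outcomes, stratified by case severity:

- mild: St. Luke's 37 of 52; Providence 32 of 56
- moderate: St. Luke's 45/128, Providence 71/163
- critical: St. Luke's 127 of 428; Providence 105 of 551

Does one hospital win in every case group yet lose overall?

No

Mild: St. Luke's 37/52 = 71.2%, Providence 32/56 = 57.1% → St. Luke's
Moderate: St. Luke's 45/128 = 35.2%, Providence 71/163 = 43.6% → Providence
Critical: St. Luke's 127/428 = 29.7%, Providence 105/551 = 19.1% → St. Luke's
Overall: St. Luke's 209/608 = 34.4%, Providence 208/770 = 27.0% → St. Luke's
Neither sweeps: St. Luke's wins 2 of 3 groups, Providence wins 1. St. Luke's wins overall but not every group — no Simpson reversal.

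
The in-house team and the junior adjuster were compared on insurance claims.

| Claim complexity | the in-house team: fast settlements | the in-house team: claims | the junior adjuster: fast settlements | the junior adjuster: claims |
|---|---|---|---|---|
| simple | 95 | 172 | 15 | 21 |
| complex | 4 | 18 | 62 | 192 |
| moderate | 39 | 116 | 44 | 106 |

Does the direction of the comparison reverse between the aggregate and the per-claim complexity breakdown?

Yes

Simple: the in-house team 95/172 = 55.2%, the junior adjuster 15/21 = 71.4% → the junior adjuster
Complex: the in-house team 4/18 = 22.2%, the junior adjuster 62/192 = 32.3% → the junior adjuster
Moderate: the in-house team 39/116 = 33.6%, the junior adjuster 44/106 = 41.5% → the junior adjuster
Overall: the in-house team 138/306 = 45.1%, the junior adjuster 121/319 = 37.9% → the in-house team
The junior adjuster wins each claim group but the in-house team wins overall — the comparison reverses. The junior adjuster's claims skew toward complex, which has a lower base rate.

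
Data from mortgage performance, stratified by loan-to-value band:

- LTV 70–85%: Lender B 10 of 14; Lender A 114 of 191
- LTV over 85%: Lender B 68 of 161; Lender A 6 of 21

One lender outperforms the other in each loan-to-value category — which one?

Lender B

LTV 70–85%: Lender B 10/14 = 71.4%, Lender A 114/191 = 59.7% → Lender B
LTV over 85%: Lender B 68/161 = 42.2%, Lender A 6/21 = 28.6% → Lender B
Lender B has the higher rate in both groups.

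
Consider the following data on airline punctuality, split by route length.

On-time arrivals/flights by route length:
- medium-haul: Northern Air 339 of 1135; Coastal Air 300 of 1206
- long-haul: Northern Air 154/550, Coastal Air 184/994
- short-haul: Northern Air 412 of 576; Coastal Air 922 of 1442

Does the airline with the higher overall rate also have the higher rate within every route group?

Yes

Medium-haul: Northern Air 339/1135 = 29.9%, Coastal Air 300/1206 = 24.9% → Northern Air
Long-haul: Northern Air 154/550 = 28.0%, Coastal Air 184/994 = 18.5% → Northern Air
Short-haul: Northern Air 412/576 = 71.5%, Coastal Air 922/1442 = 63.9% → Northern Air
Overall: Northern Air 905/2261 = 40.0%, Coastal Air 1406/3642 = 38.6% → Northern Air
Northern Air wins overall and in every route group — no reversal.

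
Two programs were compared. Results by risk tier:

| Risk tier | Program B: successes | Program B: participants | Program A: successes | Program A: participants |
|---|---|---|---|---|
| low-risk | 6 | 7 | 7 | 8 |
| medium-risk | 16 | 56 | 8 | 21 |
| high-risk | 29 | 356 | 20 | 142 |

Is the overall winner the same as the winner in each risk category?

Low-risk: Program B 6/7 = 85.7%, Program A 7/8 = 87.5% → Program A
Medium-risk: Program B 16/56 = 28.6%, Program A 8/21 = 38.1% → Program A
High-risk: Program B 29/356 = 8.1%, Program A 20/142 = 14.1% → Program A
Overall: Program B 51/419 = 12.2%, Program A 35/171 = 20.5% → Program A
Program A wins overall and in every risk group — no reversal.

Yes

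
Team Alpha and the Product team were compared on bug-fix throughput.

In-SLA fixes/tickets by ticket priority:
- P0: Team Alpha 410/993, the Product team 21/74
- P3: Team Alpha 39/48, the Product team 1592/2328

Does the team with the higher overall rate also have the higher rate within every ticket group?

P0: Team Alpha 410/993 = 41.3%, the Product team 21/74 = 28.4% → Team Alpha
P3: Team Alpha 39/48 = 81.2%, the Product team 1592/2328 = 68.4% → Team Alpha
Overall: Team Alpha 449/1041 = 43.1%, the Product team 1613/2402 = 67.2% → the Product team
Team Alpha wins each ticket group but the Product team wins overall — the comparison reverses. Team Alpha's tickets skew toward P0, which has a lower base rate.

No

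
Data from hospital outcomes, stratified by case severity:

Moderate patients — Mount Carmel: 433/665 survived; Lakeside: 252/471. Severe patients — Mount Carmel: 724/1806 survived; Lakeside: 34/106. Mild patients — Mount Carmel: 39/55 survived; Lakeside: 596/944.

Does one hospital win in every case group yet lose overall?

Moderate: Mount Carmel 433/665 = 65.1%, Lakeside 252/471 = 53.5% → Mount Carmel
Severe: Mount Carmel 724/1806 = 40.1%, Lakeside 34/106 = 32.1% → Mount Carmel
Mild: Mount Carmel 39/55 = 70.9%, Lakeside 596/944 = 63.1% → Mount Carmel
Overall: Mount Carmel 1196/2526 = 47.3%, Lakeside 882/1521 = 58.0% → Lakeside
Mount Carmel wins each case group but Lakeside wins overall — the comparison reverses. Mount Carmel's patients skew toward severe, which has a lower base rate.

Yes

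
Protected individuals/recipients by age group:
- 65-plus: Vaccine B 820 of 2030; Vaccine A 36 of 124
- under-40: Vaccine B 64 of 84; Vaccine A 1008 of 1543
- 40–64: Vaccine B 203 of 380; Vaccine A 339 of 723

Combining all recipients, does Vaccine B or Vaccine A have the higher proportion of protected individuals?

65-plus: Vaccine B 820/2030 = 40.4%, Vaccine A 36/124 = 29.0% → Vaccine B
Under-40: Vaccine B 64/84 = 76.2%, Vaccine A 1008/1543 = 65.3% → Vaccine B
40–64: Vaccine B 203/380 = 53.4%, Vaccine A 339/723 = 46.9% → Vaccine B
Overall: Vaccine B 1087/2494 = 43.6%, Vaccine A 1383/2390 = 57.9% → Vaccine A
(Vaccine B wins every age group but Vaccine A wins overall — Vaccine B's recipients skew toward the low-rate 65-plus group.)

Vaccine A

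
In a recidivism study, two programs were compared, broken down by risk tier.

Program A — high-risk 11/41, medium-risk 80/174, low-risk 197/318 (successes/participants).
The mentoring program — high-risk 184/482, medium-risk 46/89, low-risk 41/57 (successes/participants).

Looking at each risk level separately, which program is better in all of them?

the mentoring program

High-risk: Program A 11/41 = 26.8%, the mentoring program 184/482 = 38.2% → the mentoring program
Medium-risk: Program A 80/174 = 46.0%, the mentoring program 46/89 = 51.7% → the mentoring program
Low-risk: Program A 197/318 = 61.9%, the mentoring program 41/57 = 71.9% → the mentoring program
The mentoring program has the higher rate in all 3 groups.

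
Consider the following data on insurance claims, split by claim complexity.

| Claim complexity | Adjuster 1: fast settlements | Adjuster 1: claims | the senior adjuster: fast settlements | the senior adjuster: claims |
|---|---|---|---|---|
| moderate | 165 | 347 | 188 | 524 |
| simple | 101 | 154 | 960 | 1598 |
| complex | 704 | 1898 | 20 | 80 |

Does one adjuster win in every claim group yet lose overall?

Yes

Moderate: Adjuster 1 165/347 = 47.6%, the senior adjuster 188/524 = 35.9% → Adjuster 1
Simple: Adjuster 1 101/154 = 65.6%, the senior adjuster 960/1598 = 60.1% → Adjuster 1
Complex: Adjuster 1 704/1898 = 37.1%, the senior adjuster 20/80 = 25.0% → Adjuster 1
Overall: Adjuster 1 970/2399 = 40.4%, the senior adjuster 1168/2202 = 53.0% → the senior adjuster
Adjuster 1 wins each claim group but the senior adjuster wins overall — the comparison reverses. Adjuster 1's claims skew toward complex, which has a lower base rate.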